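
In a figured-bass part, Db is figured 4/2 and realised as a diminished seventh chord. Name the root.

The figures 4/2 mean the seventh of the chord is in the bass. If Db is the seventh of a diminished seventh chord, the root is E (chord tones E–G–Bb–Db).

E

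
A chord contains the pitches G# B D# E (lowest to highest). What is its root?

E

G#, B, D#, E are the tones of an E major seventh chord (E–G#–B–D#), making E the root.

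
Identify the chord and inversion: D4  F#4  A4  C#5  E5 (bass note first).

D major ninth, root position

The pitch classes D, F#, A, C#, E arrange in thirds as D–F#–A–C#–E: a D major ninth chord.
D is the root of D major ninth; root in the bass means root position.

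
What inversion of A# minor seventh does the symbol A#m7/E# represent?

A#m7/E# means A# minor seventh with E# in the bass. E# is the fifth of A# minor seventh (A#–C#–E#–G#), so this is second inversion.

second inversion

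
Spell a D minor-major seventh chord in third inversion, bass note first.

The chord tones are D–F–A–C#. With the seventh (C#) lowest for third inversion: C#, D, F, A.

C#, D, F, A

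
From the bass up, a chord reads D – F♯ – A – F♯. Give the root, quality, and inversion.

D major, root position

Reducing to letter names: D, F#, A. These stack in thirds as D–F#–A — a D major triad.
D is the root of D major; root in the bass means root position (figured bass 5/3).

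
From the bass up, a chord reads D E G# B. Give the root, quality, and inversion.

The distinct note names are D, E, G#, B. Stacked in thirds they read E–G#–B–D, which is a dominant seventh chord on E.
The lowest note is D, the seventh of the chord, so this is third inversion (figured bass 4/2).

E dominant seventh, third inversion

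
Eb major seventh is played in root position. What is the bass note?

Eb

The root of Eb major seventh (Eb–G–Bb–D) is Eb; that is the bass in root position.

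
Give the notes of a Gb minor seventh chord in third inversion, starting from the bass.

The chord tones are Gb–Bbb–Db–Fb. With the seventh (Fb) lowest for third inversion: Fb, Gb, Bbb, Db.

Fb, Gb, Bbb, Db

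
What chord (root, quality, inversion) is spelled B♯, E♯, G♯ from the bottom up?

E# minor, second inversion

The distinct note names are B#, E#, G#. Stacked in thirds they read E#–G#–B#, which is a minor triad on E#.
The lowest note is B#, the fifth of the chord, so this is second inversion (figured bass 6/4).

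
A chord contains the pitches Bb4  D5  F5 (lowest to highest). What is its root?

Bb

The distinct letter names are Bb, D, F. Arranged as a stack of thirds they read Bb–D–F, so Bb is the root (a Bb major triad).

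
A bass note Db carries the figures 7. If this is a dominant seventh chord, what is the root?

The figures 7 mean the root of the chord is in the bass. If Db is the root of a dominant seventh chord, the root is Db (chord tones Db–F–Ab–Cb).

Db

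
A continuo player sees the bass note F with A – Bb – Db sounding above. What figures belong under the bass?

The notes F, A, Bb, Db stack in thirds as Bb–Db–F–A — a Bb minor-major seventh chord. The bass F is the fifth, so this is second inversion: figured 4/3.

4/3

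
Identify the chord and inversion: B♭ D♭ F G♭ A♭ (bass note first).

Gb major ninth, first inversion

The distinct note names are Bb, Db, F, Gb, Ab. Stacked in thirds they read Gb–Bb–Db–F–Ab, which is a major ninth chord on Gb.
With the third (Bb) in the bass, the chord is in first inversion.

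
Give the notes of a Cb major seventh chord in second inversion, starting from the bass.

The chord tones are Cb–Eb–Gb–Bb. With the fifth (Gb) lowest for second inversion: Gb, Bb, Cb, Eb.

Gb, Bb, Cb, Eb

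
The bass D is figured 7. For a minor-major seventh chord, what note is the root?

D

The figures 7 mean the root of the chord is in the bass. If D is the root of a minor-major seventh chord, the root is D (chord tones D–F–A–C#).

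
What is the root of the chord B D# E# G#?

E#

Reordering B, D#, E#, G# into stacked thirds gives E#–G#–B–D#; the bottom of that stack, E#, is the root.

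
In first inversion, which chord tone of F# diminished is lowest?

F# diminished is F#–A–C. First inversion places the third in the bass: A.

A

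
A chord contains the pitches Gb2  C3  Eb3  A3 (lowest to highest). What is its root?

A

The distinct letter names are Gb, C, Eb, A. Arranged as a stack of thirds they read A–C–Eb–Gb, so A is the root (an A diminished seventh chord).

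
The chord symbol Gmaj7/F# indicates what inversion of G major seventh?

Gmaj7/F# means G major seventh with F# in the bass. F# is the seventh of G major seventh (G–B–D–F#), so this is third inversion.

third inversion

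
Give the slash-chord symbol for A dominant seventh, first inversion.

First inversion of A dominant seventh has the third (C#) in the bass. As a slash chord: A7/C#.

A7/C#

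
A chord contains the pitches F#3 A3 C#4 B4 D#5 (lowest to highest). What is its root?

Reordering F#, A, C#, B, D# into stacked thirds gives B–D#–F#–A–C#; the bottom of that stack, B, is the root.

B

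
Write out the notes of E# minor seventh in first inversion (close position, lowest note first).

G#, B#, D#, E#

Spelling E# minor seventh: E#–G#–B#–D#. In first inversion the third is bass, giving G#, B#, D#, E# from the bottom.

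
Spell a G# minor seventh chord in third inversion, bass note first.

G# minor seventh is G#–B–D#–F#. Third inversion puts the seventh (F#) in the bass, with the remaining tones above: F#, G#, B, D#.

F#, G#, B, D#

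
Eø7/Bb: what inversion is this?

second inversion

Eø7/Bb means E half-diminished seventh with Bb in the bass. Bb is the fifth of E half-diminished seventh (E–G–Bb–D), so this is second inversion.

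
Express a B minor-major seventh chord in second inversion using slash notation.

Bm(maj7)/F#

Second inversion of B minor-major seventh has the fifth (F#) in the bass. As a slash chord: Bm(maj7)/F#.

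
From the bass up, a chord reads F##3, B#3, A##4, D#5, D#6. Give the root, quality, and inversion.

B# minor-major seventh, second inversion

The pitch classes F##, B#, A##, D# arrange in thirds as B#–D#–F##–A##: a B# minor-major seventh chord.
F## is the fifth of B# minor-major seventh; fifth in the bass means second inversion (figured bass 4/3).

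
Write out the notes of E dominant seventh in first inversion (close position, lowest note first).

E dominant seventh is E–G#–B–D. First inversion puts the third (G#) in the bass, with the remaining tones above: G#, B, D, E.

G#, B, D, E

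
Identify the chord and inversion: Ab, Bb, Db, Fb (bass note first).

Bb half-diminished seventh, third inversion

The distinct note names are Ab, Bb, Db, Fb. Stacked in thirds they read Bb–Db–Fb–Ab, which is a half-diminished seventh chord on Bb.
Ab is the seventh of Bb half-diminished seventh; seventh in the bass means third inversion (figured bass 4/2).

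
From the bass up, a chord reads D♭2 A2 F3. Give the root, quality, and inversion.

Db augmented, root position

The distinct note names are Db, A, F. Stacked in thirds they read Db–F–A, which is an augmented triad on Db.
The lowest note is Db, the root of the chord, so this is root position (figured bass 5/3).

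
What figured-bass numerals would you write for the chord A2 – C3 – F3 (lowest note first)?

The notes A, C, F stack in thirds as F–A–C — an F major triad. The bass A is the third, so this is first inversion: figured 6.

6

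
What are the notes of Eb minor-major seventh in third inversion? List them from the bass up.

Spelling Eb minor-major seventh: Eb–Gb–Bb–D. In third inversion the seventh is bass, giving D, Eb, Gb, Bb from the bottom.

D, Eb, Gb, Bb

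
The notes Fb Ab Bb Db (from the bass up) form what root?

Bb

Reordering Fb, Ab, Bb, Db into stacked thirds gives Bb–Db–Fb–Ab; the bottom of that stack, Bb, is the root.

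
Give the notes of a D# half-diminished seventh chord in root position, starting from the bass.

D#, F#, A, C#

The chord tones are D#–F#–A–C#. With the root (D#) lowest for root position: D#, F#, A, C#.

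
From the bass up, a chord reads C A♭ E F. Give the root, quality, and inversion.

F minor-major seventh, second inversion

Reducing to letter names: C, Ab, E, F. These stack in thirds as F–Ab–C–E — an F minor-major seventh chord.
The lowest note is C, the fifth of the chord, so this is second inversion (figured bass 4/3).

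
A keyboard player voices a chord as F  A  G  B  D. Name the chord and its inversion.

Reducing to letter names: F, A, G, B, D. These stack in thirds as G–B–D–F–A — a G dominant ninth chord.
With the seventh (F) in the bass, the chord is in third inversion.

G dominant ninth, third inversion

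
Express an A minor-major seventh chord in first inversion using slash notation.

Am(maj7)/C

First inversion of A minor-major seventh has the third (C) in the bass. As a slash chord: Am(maj7)/C.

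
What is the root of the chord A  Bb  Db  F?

The distinct letter names are A, Bb, Db, F. Arranged as a stack of thirds they read Bb–Db–F–A, so Bb is the root (a Bb minor-major seventh chord).

Bb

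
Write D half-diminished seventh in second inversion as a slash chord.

Dø7/Ab

Second inversion of D half-diminished seventh has the fifth (Ab) in the bass. As a slash chord: Dø7/Ab.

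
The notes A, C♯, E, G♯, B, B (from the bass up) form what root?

The distinct letter names are A, C#, E, G#, B. Arranged as a stack of thirds they read A–C#–E–G#–B, so A is the root (an A major ninth chord).

A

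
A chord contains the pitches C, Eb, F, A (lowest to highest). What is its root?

F

C, Eb, F, A are the tones of an F dominant seventh chord (F–A–C–Eb), making F the root.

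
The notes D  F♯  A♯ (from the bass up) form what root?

The distinct letter names are D, F#, A#. Arranged as a stack of thirds they read D–F#–A#, so D is the root (a D augmented triad).

D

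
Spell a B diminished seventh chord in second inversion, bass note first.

F, Ab, B, D

The chord tones are B–D–F–Ab. With the fifth (F) lowest for second inversion: F, Ab, B, D.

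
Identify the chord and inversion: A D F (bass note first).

The pitch classes A, D, F arrange in thirds as D–F–A: a D minor triad.
The lowest note is A, the fifth of the chord, so this is second inversion (figured bass 6/4).

D minor, second inversion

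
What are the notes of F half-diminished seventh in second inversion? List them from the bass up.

Cb, Eb, F, Ab

The chord tones are F–Ab–Cb–Eb. With the fifth (Cb) lowest for second inversion: Cb, Eb, F, Ab.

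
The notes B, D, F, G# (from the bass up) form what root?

Reordering B, D, F, G# into stacked thirds gives G#–B–D–F; the bottom of that stack, G#, is the root.

G#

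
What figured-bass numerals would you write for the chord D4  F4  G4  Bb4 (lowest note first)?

The notes D, F, G, Bb stack in thirds as G–Bb–D–F — a G minor seventh chord. The bass D is the fifth, so this is second inversion: figured 4/3.

4/3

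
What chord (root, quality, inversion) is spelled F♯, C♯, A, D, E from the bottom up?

D major ninth, first inversion

Reducing to letter names: F#, C#, A, D, E. These stack in thirds as D–F#–A–C#–E — a D major ninth chord.
F# is the third of D major ninth; third in the bass means first inversion.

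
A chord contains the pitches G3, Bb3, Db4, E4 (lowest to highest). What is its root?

G, Bb, Db, E are the tones of an E diminished seventh chord (E–G–Bb–Db), making E the root.

E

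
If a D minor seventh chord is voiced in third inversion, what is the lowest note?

D minor seventh is D–F–A–C. Third inversion places the seventh in the bass: C.

C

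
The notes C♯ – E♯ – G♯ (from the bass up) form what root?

Reordering C#, E#, G# into stacked thirds gives C#–E#–G#; the bottom of that stack, C#, is the root.

C#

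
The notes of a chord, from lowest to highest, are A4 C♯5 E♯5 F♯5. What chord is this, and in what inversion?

F# minor-major seventh, first inversion

Reducing to letter names: A, C#, E#, F#. These stack in thirds as F#–A–C#–E# — an F# minor-major seventh chord.
The lowest note is A, the third of the chord, so this is first inversion (figured bass 6/5).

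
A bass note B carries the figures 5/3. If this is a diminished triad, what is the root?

The figures 5/3 mean the root of the chord is in the bass. If B is the root of a diminished triad, the root is B (chord tones B–D–F).

B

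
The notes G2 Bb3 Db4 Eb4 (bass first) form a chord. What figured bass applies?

The notes G, Bb, Db, Eb stack in thirds as Eb–G–Bb–Db — an Eb dominant seventh chord. The bass G is the third, so this is first inversion: figured 6/5.

6/5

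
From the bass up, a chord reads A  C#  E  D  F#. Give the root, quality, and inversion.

D major ninth, second inversion

The pitch classes A, C#, E, D, F# arrange in thirds as D–F#–A–C#–E: a D major ninth chord.
The lowest note is A, the fifth of the chord, so this is second inversion.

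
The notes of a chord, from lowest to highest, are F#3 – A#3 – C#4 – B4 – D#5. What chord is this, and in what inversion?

B major ninth, second inversion

The pitch classes F#, A#, C#, B, D# arrange in thirds as B–D#–F#–A#–C#: a B major ninth chord.
The lowest note is F#, the fifth of the chord, so this is second inversion.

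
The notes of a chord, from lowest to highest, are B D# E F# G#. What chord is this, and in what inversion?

E major ninth, second inversion

Reducing to letter names: B, D#, E, F#, G#. These stack in thirds as E–G#–B–D#–F# — an E major ninth chord.
The lowest note is B, the fifth of the chord, so this is second inversion.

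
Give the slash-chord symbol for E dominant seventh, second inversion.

E7/B

Second inversion of E dominant seventh has the fifth (B) in the bass. As a slash chord: E7/B.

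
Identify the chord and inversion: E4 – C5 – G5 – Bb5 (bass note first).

Reducing to letter names: E, C, G, Bb. These stack in thirds as C–E–G–Bb — a C dominant seventh chord.
E is the third of C dominant seventh; third in the bass means first inversion (figured bass 6/5).

C dominant seventh, first inversion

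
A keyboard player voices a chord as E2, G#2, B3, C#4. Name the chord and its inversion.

C# minor seventh, first inversion

The pitch classes E, G#, B, C# arrange in thirds as C#–E–G#–B: a C# minor seventh chord.
The lowest note is E, the third of the chord, so this is first inversion (figured bass 6/5).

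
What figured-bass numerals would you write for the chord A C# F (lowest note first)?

The notes A, C#, F stack in thirds as F–A–C# — an F augmented triad. The bass A is the third, so this is first inversion: figured 6.

6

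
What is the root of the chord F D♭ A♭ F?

F, Db, Ab are the tones of a Db major triad (Db–F–Ab), making Db the root.

Db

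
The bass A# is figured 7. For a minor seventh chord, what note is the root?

The figures 7 mean the root of the chord is in the bass. If A# is the root of a minor seventh chord, the root is A# (chord tones A#–C#–E#–G#).

A#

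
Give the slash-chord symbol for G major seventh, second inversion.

Gmaj7/D

Second inversion of G major seventh has the fifth (D) in the bass. As a slash chord: Gmaj7/D.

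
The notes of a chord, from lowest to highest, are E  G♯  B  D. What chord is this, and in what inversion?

E dominant seventh, root position

Reducing to letter names: E, G#, B, D. These stack in thirds as E–G#–B–D — an E dominant seventh chord.
E is the root of E dominant seventh; root in the bass means root position (figured bass 7).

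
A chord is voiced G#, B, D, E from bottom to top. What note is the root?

The distinct letter names are G#, B, D, E. Arranged as a stack of thirds they read E–G#–B–D, so E is the root (an E dominant seventh chord).

E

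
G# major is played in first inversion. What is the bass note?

B#

G# major is G#–B#–D#. First inversion places the third in the bass: B#.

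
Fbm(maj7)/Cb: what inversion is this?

second inversion

Fbm(maj7)/Cb means Fb minor-major seventh with Cb in the bass. Cb is the fifth of Fb minor-major seventh (Fb–Abb–Cb–Eb), so this is second inversion.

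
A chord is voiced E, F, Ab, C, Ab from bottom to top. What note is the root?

F

The distinct letter names are E, F, Ab, C. Arranged as a stack of thirds they read F–Ab–C–E, so F is the root (an F minor-major seventh chord).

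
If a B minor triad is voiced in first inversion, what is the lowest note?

D

B minor is B–D–F#. First inversion places the third in the bass: D.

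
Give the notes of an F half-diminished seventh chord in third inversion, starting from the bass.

Eb, F, Ab, Cb

The chord tones are F–Ab–Cb–Eb. With the seventh (Eb) lowest for third inversion: Eb, F, Ab, Cb.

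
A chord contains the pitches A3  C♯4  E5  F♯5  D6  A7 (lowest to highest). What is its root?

D

A, C#, E, F#, D are the tones of a D major ninth chord (D–F#–A–C#–E), making D the root.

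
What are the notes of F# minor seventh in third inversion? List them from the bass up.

E, F#, A, C#

The chord tones are F#–A–C#–E. With the seventh (E) lowest for third inversion: E, F#, A, C#.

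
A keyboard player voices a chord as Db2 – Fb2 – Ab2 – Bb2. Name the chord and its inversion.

Bb half-diminished seventh, first inversion

The pitch classes Db, Fb, Ab, Bb arrange in thirds as Bb–Db–Fb–Ab: a Bb half-diminished seventh chord.
Db is the third of Bb half-diminished seventh; third in the bass means first inversion (figured bass 6/5).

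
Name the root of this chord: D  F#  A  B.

Reordering D, F#, A, B into stacked thirds gives B–D–F#–A; the bottom of that stack, B, is the root.

B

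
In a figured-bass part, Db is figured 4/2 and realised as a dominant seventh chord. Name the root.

The figures 4/2 mean the seventh of the chord is in the bass. If Db is the seventh of a dominant seventh chord, the root is Eb (chord tones Eb–G–Bb–Db).

Eb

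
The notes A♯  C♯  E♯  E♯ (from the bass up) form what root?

Reordering A#, C#, E# into stacked thirds gives A#–C#–E#; the bottom of that stack, A#, is the root.

A#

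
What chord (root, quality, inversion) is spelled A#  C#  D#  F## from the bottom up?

D# dominant seventh, second inversion

The pitch classes A#, C#, D#, F## arrange in thirds as D#–F##–A#–C#: a D# dominant seventh chord.
With the fifth (A#) in the bass, the chord is in second inversion (figured bass 4/3).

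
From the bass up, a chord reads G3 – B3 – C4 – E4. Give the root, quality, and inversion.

C major seventh, second inversion

The distinct note names are G, B, C, E. Stacked in thirds they read C–E–G–B, which is a major seventh chord on C.
G is the fifth of C major seventh; fifth in the bass means second inversion (figured bass 4/3).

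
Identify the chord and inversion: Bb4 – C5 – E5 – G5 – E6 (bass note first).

The distinct note names are Bb, C, E, G. Stacked in thirds they read C–E–G–Bb, which is a dominant seventh chord on C.
With the seventh (Bb) in the bass, the chord is in third inversion (figured bass 4/2).

C dominant seventh, third inversion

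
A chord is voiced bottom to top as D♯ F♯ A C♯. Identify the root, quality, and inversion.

Reducing to letter names: D#, F#, A, C#. These stack in thirds as D#–F#–A–C# — a D# half-diminished seventh chord.
The lowest note is D#, the root of the chord, so this is root position (figured bass 7).

D# half-diminished seventh, root position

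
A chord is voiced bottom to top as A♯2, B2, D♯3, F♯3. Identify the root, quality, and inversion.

The pitch classes A#, B, D#, F# arrange in thirds as B–D#–F#–A#: a B major seventh chord.
The lowest note is A#, the seventh of the chord, so this is third inversion (figured bass 4/2).

B major seventh, third inversion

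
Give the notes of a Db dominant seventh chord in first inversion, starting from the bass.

The chord tones are Db–F–Ab–Cb. With the third (F) lowest for first inversion: F, Ab, Cb, Db.

F, Ab, Cb, Db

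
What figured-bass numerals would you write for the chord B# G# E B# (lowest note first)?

The notes B#, G#, E stack in thirds as E–G#–B# — an E augmented triad. The bass B# is the fifth, so this is second inversion: figured 6/4.

6/4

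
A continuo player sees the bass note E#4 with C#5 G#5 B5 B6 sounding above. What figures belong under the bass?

6/5

The notes E#, C#, G#, B stack in thirds as C#–E#–G#–B — a C# dominant seventh chord. The bass E# is the third, so this is first inversion: figured 6/5.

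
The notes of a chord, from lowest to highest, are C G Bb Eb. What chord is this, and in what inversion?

C minor seventh, root position

Reducing to letter names: C, G, Bb, Eb. These stack in thirds as C–Eb–G–Bb — a C minor seventh chord.
C is the root of C minor seventh; root in the bass means root position (figured bass 7).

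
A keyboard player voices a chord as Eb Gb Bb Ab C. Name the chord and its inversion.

Ab dominant ninth, second inversion

The pitch classes Eb, Gb, Bb, Ab, C arrange in thirds as Ab–C–Eb–Gb–Bb: an Ab dominant ninth chord.
The lowest note is Eb, the fifth of the chord, so this is second inversion.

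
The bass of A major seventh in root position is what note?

The root of A major seventh (A–C#–E–G#) is A; that is the bass in root position.

A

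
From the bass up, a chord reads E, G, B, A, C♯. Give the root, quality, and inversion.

A dominant ninth, second inversion

The distinct note names are E, G, B, A, C#. Stacked in thirds they read A–C#–E–G–B, which is a dominant ninth chord on A.
E is the fifth of A dominant ninth; fifth in the bass means second inversion.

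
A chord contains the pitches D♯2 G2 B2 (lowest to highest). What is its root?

G

Reordering D#, G, B into stacked thirds gives G–B–D#; the bottom of that stack, G, is the root.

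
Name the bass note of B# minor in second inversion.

B# minor is B#–D#–F##. Second inversion places the fifth in the bass: F##.

F##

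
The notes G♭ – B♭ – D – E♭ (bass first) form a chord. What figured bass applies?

The notes Gb, Bb, D, Eb stack in thirds as Eb–Gb–Bb–D — an Eb minor-major seventh chord. The bass Gb is the third, so this is first inversion: figured 6/5.

6/5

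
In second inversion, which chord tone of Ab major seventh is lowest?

Eb

The fifth of Ab major seventh (Ab–C–Eb–G) is Eb; that is the bass in second inversion.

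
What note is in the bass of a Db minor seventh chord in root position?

Db

Db minor seventh is Db–Fb–Ab–Cb. Root position places the root in the bass: Db.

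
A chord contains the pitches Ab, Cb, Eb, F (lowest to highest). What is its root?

Ab, Cb, Eb, F are the tones of an F half-diminished seventh chord (F–Ab–Cb–Eb), making F the root.

F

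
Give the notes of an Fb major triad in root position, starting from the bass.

Spelling Fb major: Fb–Ab–Cb. In root position the root is bass, giving Fb, Ab, Cb from the bottom.

Fb, Ab, Cb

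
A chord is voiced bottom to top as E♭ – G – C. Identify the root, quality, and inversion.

Reducing to letter names: Eb, G, C. These stack in thirds as C–Eb–G — a C minor triad.
Eb is the third of C minor; third in the bass means first inversion (figured bass 6).

C minor, first inversion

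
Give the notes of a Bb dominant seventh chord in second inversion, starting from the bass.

Spelling Bb dominant seventh: Bb–D–F–Ab. In second inversion the fifth is bass, giving F, Ab, Bb, D from the bottom.

F, Ab, Bb, D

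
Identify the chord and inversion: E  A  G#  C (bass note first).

The pitch classes E, A, G#, C arrange in thirds as A–C–E–G#: an A minor-major seventh chord.
E is the fifth of A minor-major seventh; fifth in the bass means second inversion (figured bass 4/3).

A minor-major seventh, second inversion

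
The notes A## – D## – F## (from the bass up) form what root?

A##, D##, F## are the tones of a D## minor triad (D##–F##–A##), making D## the root.

D##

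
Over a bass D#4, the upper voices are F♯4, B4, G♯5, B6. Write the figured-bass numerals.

4/3

The notes D#, F#, B, G# stack in thirds as G#–B–D#–F# — a G# minor seventh chord. The bass D# is the fifth, so this is second inversion: figured 4/3.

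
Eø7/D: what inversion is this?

third inversion

Eø7/D means E half-diminished seventh with D in the bass. D is the seventh of E half-diminished seventh (E–G–Bb–D), so this is third inversion.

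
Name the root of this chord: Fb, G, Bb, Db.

The distinct letter names are Fb, G, Bb, Db. Arranged as a stack of thirds they read G–Bb–Db–Fb, so G is the root (a G diminished seventh chord).

G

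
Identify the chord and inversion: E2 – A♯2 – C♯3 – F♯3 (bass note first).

The pitch classes E, A#, C#, F# arrange in thirds as F#–A#–C#–E: an F# dominant seventh chord.
The lowest note is E, the seventh of the chord, so this is third inversion (figured bass 4/2).

F# dominant seventh, third inversion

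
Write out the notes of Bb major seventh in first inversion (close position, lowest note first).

D, F, A, Bb

The chord tones are Bb–D–F–A. With the third (D) lowest for first inversion: D, F, A, Bb.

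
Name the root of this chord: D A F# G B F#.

G

Reordering D, A, F#, G, B into stacked thirds gives G–B–D–F#–A; the bottom of that stack, G, is the root.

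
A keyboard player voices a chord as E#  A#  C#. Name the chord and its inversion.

A# minor, second inversion

Reducing to letter names: E#, A#, C#. These stack in thirds as A#–C#–E# — an A# minor triad.
E# is the fifth of A# minor; fifth in the bass means second inversion (figured bass 6/4).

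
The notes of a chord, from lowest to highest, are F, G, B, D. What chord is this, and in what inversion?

G dominant seventh, third inversion

The distinct note names are F, G, B, D. Stacked in thirds they read G–B–D–F, which is a dominant seventh chord on G.
The lowest note is F, the seventh of the chord, so this is third inversion (figured bass 4/2).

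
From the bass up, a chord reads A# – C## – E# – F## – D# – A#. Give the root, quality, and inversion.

D# major ninth, second inversion

The pitch classes A#, C##, E#, F##, D# arrange in thirds as D#–F##–A#–C##–E#: a D# major ninth chord.
With the fifth (A#) in the bass, the chord is in second inversion.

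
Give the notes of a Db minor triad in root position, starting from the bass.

Db, Fb, Ab

Spelling Db minor: Db–Fb–Ab. In root position the root is bass, giving Db, Fb, Ab from the bottom.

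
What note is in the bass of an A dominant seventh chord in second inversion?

E

The fifth of A dominant seventh (A–C#–E–G) is E; that is the bass in second inversion.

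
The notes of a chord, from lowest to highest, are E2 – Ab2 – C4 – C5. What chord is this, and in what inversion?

The pitch classes E, Ab, C arrange in thirds as Ab–C–E: an Ab augmented triad.
With the fifth (E) in the bass, the chord is in second inversion (figured bass 6/4).

Ab augmented, second inversion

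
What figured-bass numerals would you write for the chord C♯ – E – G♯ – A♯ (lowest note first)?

The notes C#, E, G#, A# stack in thirds as A#–C#–E–G# — an A# half-diminished seventh chord. The bass C# is the third, so this is first inversion: figured 6/5.

6/5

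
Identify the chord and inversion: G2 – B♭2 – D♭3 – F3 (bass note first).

The distinct note names are G, Bb, Db, F. Stacked in thirds they read G–Bb–Db–F, which is a half-diminished seventh chord on G.
G is the root of G half-diminished seventh; root in the bass means root position (figured bass 7).

G half-diminished seventh, root position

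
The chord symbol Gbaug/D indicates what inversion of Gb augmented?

second inversion

Gbaug/D means Gb augmented with D in the bass. D is the fifth of Gb augmented (Gb–Bb–D), so this is second inversion.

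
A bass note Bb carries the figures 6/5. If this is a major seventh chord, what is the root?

Gb

The figures 6/5 mean the third of the chord is in the bass. If Bb is the third of a major seventh chord, the root is Gb (chord tones Gb–Bb–Db–F).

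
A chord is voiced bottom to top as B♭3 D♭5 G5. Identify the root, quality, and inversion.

G diminished, first inversion

The distinct note names are Bb, Db, G. Stacked in thirds they read G–Bb–Db, which is a diminished triad on G.
With the third (Bb) in the bass, the chord is in first inversion (figured bass 6).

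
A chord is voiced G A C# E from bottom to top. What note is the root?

A

Reordering G, A, C#, E into stacked thirds gives A–C#–E–G; the bottom of that stack, A, is the root.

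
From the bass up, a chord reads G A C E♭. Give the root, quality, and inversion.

The distinct note names are G, A, C, Eb. Stacked in thirds they read A–C–Eb–G, which is a half-diminished seventh chord on A.
G is the seventh of A half-diminished seventh; seventh in the bass means third inversion (figured bass 4/2).

A half-diminished seventh, third inversion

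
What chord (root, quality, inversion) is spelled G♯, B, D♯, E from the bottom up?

E major seventh, first inversion

The distinct note names are G#, B, D#, E. Stacked in thirds they read E–G#–B–D#, which is a major seventh chord on E.
The lowest note is G#, the third of the chord, so this is first inversion (figured bass 6/5).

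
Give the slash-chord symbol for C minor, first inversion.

First inversion of C minor has the third (Eb) in the bass. As a slash chord: Cm/Eb.

Cm/Eb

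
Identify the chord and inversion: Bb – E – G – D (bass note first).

E half-diminished seventh, second inversion

The pitch classes Bb, E, G, D arrange in thirds as E–G–Bb–D: an E half-diminished seventh chord.
With the fifth (Bb) in the bass, the chord is in second inversion (figured bass 4/3).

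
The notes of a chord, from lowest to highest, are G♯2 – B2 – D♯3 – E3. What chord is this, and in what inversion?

Reducing to letter names: G#, B, D#, E. These stack in thirds as E–G#–B–D# — an E major seventh chord.
With the third (G#) in the bass, the chord is in first inversion (figured bass 6/5).

E major seventh, first inversion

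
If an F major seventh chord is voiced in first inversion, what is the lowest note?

In first inversion the third is lowest. For F major seventh (F–A–C–E) that is A.

A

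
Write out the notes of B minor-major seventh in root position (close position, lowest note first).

B minor-major seventh is B–D–F#–A#. Root position puts the root (B) in the bass, with the remaining tones above: B, D, F#, A#.

B, D, F#, A#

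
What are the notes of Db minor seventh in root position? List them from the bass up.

Db, Fb, Ab, Cb

Db minor seventh is Db–Fb–Ab–Cb. Root position puts the root (Db) in the bass, with the remaining tones above: Db, Fb, Ab, Cb.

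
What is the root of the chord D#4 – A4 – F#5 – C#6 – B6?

The distinct letter names are D#, A, F#, C#, B. Arranged as a stack of thirds they read B–D#–F#–A–C#, so B is the root (a B dominant ninth chord).

B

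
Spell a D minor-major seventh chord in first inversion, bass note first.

The chord tones are D–F–A–C#. With the third (F) lowest for first inversion: F, A, C#, D.

F, A, C#, D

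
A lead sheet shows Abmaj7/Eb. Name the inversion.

second inversion

Abmaj7/Eb means Ab major seventh with Eb in the bass. Eb is the fifth of Ab major seventh (Ab–C–Eb–G), so this is second inversion.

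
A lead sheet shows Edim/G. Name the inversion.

Edim/G means E diminished with G in the bass. G is the third of E diminished (E–G–Bb), so this is first inversion.

first inversion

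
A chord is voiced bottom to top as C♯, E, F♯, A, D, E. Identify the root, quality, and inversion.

D major ninth, third inversion

The distinct note names are C#, E, F#, A, D. Stacked in thirds they read D–F#–A–C#–E, which is a major ninth chord on D.
C# is the seventh of D major ninth; seventh in the bass means third inversion.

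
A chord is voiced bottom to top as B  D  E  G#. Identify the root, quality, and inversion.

E dominant seventh, second inversion

The distinct note names are B, D, E, G#. Stacked in thirds they read E–G#–B–D, which is a dominant seventh chord on E.
With the fifth (B) in the bass, the chord is in second inversion (figured bass 4/3).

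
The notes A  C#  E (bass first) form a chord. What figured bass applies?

5/3

The notes A, C#, E stack in thirds as A–C#–E — an A major triad. The bass A is the root, so this is root position: figured 5/3.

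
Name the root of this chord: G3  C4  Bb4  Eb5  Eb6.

G, C, Bb, Eb are the tones of a C minor seventh chord (C–Eb–G–Bb), making C the root.

C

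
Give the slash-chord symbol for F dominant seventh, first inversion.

First inversion of F dominant seventh has the third (A) in the bass. As a slash chord: F7/A.

F7/A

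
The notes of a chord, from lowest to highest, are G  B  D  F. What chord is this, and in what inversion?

The distinct note names are G, B, D, F. Stacked in thirds they read G–B–D–F, which is a dominant seventh chord on G.
G is the root of G dominant seventh; root in the bass means root position (figured bass 7).

G dominant seventh, root position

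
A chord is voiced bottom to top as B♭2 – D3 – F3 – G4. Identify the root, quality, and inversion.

G minor seventh, first inversion

Reducing to letter names: Bb, D, F, G. These stack in thirds as G–Bb–D–F — a G minor seventh chord.
With the third (Bb) in the bass, the chord is in first inversion (figured bass 6/5).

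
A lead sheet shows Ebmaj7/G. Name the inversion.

Ebmaj7/G means Eb major seventh with G in the bass. G is the third of Eb major seventh (Eb–G–Bb–D), so this is first inversion.

first inversion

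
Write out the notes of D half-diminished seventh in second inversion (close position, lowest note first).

Ab, C, D, F

D half-diminished seventh is D–F–Ab–C. Second inversion puts the fifth (Ab) in the bass, with the remaining tones above: Ab, C, D, F.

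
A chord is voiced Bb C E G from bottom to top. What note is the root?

Bb, C, E, G are the tones of a C dominant seventh chord (C–E–G–Bb), making C the root.

C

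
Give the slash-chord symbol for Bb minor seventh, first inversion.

Bbm7/Db

First inversion of Bb minor seventh has the third (Db) in the bass. As a slash chord: Bbm7/Db.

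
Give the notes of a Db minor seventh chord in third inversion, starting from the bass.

Cb, Db, Fb, Ab

The chord tones are Db–Fb–Ab–Cb. With the seventh (Cb) lowest for third inversion: Cb, Db, Fb, Ab.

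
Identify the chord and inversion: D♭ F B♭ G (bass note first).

G half-diminished seventh, second inversion

The pitch classes Db, F, Bb, G arrange in thirds as G–Bb–Db–F: a G half-diminished seventh chord.
With the fifth (Db) in the bass, the chord is in second inversion (figured bass 4/3).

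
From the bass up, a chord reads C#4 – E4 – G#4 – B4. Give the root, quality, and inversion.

The pitch classes C#, E, G#, B arrange in thirds as C#–E–G#–B: a C# minor seventh chord.
C# is the root of C# minor seventh; root in the bass means root position (figured bass 7).

C# minor seventh, root position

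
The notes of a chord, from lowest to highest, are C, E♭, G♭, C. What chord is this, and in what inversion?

C diminished, root position

Reducing to letter names: C, Eb, Gb. These stack in thirds as C–Eb–Gb — a C diminished triad.
The lowest note is C, the root of the chord, so this is root position (figured bass 5/3).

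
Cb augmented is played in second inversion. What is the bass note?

Cb augmented is Cb–Eb–G. Second inversion places the fifth in the bass: G.

G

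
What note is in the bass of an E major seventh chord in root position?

E major seventh is E–G#–B–D#. Root position places the root in the bass: E.

E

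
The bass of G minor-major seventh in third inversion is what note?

In third inversion the seventh is lowest. For G minor-major seventh (G–Bb–D–F#) that is F#.

F#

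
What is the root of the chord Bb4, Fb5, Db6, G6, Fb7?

Reordering Bb, Fb, Db, G into stacked thirds gives G–Bb–Db–Fb; the bottom of that stack, G, is the root.

G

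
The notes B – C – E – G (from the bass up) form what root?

Reordering B, C, E, G into stacked thirds gives C–E–G–B; the bottom of that stack, C, is the root.

C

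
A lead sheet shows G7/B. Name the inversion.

first inversion

G7/B means G dominant seventh with B in the bass. B is the third of G dominant seventh (G–B–D–F), so this is first inversion.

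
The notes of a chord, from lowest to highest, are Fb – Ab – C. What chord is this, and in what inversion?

The distinct note names are Fb, Ab, C. Stacked in thirds they read Fb–Ab–C, which is an augmented triad on Fb.
The lowest note is Fb, the root of the chord, so this is root position (figured bass 5/3).

Fb augmented, root position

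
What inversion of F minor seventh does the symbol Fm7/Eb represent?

third inversion

Fm7/Eb means F minor seventh with Eb in the bass. Eb is the seventh of F minor seventh (F–Ab–C–Eb), so this is third inversion.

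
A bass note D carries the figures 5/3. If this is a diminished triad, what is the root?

The figures 5/3 mean the root of the chord is in the bass. If D is the root of a diminished triad, the root is D (chord tones D–F–Ab).

D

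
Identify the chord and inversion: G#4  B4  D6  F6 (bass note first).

G# diminished seventh, root position

The pitch classes G#, B, D, F arrange in thirds as G#–B–D–F: a G# diminished seventh chord.
With the root (G#) in the bass, the chord is in root position (figured bass 7).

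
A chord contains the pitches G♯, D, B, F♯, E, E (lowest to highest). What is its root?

E

The distinct letter names are G#, D, B, F#, E. Arranged as a stack of thirds they read E–G#–B–D–F#, so E is the root (an E dominant ninth chord).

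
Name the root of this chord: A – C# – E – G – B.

Reordering A, C#, E, G, B into stacked thirds gives A–C#–E–G–B; the bottom of that stack, A, is the root.

A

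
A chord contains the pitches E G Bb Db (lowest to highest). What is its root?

E

E, G, Bb, Db are the tones of an E diminished seventh chord (E–G–Bb–Db), making E the root.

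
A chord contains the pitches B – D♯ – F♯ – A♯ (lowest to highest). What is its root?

B, D#, F#, A# are the tones of a B major seventh chord (B–D#–F#–A#), making B the root.

B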